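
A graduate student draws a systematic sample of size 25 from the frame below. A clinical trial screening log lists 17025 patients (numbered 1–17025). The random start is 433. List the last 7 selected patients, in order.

k = N/n = 17025/25 = 681
19th selection = 433 + 18×681 = 12691
20th: 12691 + 681 = 13372
21st: 13372 + 681 = 14053
22nd: 14053 + 681 = 14734
23rd: 14734 + 681 = 15415
24th: 15415 + 681 = 16096
25th: 16096 + 681 = 16777

12691, 13372, 14053, 14734, 15415, 16096, 16777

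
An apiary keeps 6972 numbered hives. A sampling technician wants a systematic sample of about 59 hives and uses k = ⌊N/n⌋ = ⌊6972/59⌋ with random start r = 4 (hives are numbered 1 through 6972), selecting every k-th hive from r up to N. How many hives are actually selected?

60

k = ⌊6972/59⌋ = 118
Achieved size = ⌊(6972 − 4)/118⌋ + 1 = ⌊6968/118⌋ + 1 = 59 + 1 = 60
(last selection: 4 + 59×118 = 6966 ≤ 6972; next would be 7084 > 6972)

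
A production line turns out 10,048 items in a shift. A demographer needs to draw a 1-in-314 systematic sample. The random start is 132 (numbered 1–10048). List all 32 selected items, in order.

132, 446, 760, 1074, 1388, 1702, 2016, 2330, 2644, 2958, 3272, 3586, 3900, 4214, 4528, 4842, 5156, 5470, 5784, 6098, 6412, 6726, 7040, 7354, 7668, 7982, 8296, 8610, 8924, 9238, 9552, 9866

item 1: 132
item 2: 132 + 314 = 446
item 3: 446 + 314 = 760
item 4: 760 + 314 = 1074
item 5: 1074 + 314 = 1388
item 6: 1388 + 314 = 1702
item 7: 1702 + 314 = 2016
item 8: 2016 + 314 = 2330
item 9: 2330 + 314 = 2644
item 10: 2644 + 314 = 2958
item 11: 2958 + 314 = 3272
item 12: 3272 + 314 = 3586
item 13: 3586 + 314 = 3900
item 14: 3900 + 314 = 4214
item 15: 4214 + 314 = 4528
item 16: 4528 + 314 = 4842
item 17: 4842 + 314 = 5156
item 18: 5156 + 314 = 5470
item 19: 5470 + 314 = 5784
item 20: 5784 + 314 = 6098
item 21: 6098 + 314 = 6412
item 22: 6412 + 314 = 6726
item 23: 6726 + 314 = 7040
item 24: 7040 + 314 = 7354
item 25: 7354 + 314 = 7668
item 26: 7668 + 314 = 7982
item 27: 7982 + 314 = 8296
item 28: 8296 + 314 = 8610
item 29: 8610 + 314 = 8924
item 30: 8924 + 314 = 9238
item 31: 9238 + 314 = 9552
item 32: 9552 + 314 = 9866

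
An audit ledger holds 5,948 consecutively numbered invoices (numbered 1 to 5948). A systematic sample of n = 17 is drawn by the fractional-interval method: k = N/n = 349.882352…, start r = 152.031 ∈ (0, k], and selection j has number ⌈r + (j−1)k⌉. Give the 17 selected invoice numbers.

j=1: r + 0k = 152.031 → ⌈·⌉ = 153
j=2: r + 1k = 501.913352… → ⌈·⌉ = 502
j=3: r + 2k = 851.795705… → ⌈·⌉ = 852
j=4: r + 3k = 1201.678058… → ⌈·⌉ = 1202
j=5: r + 4k = 1551.560411… → ⌈·⌉ = 1552
j=6: r + 5k = 1901.442764… → ⌈·⌉ = 1902
j=7: r + 6k = 2251.325117… → ⌈·⌉ = 2252
j=8: r + 7k = 2601.207470… → ⌈·⌉ = 2602
j=9: r + 8k = 2951.089823… → ⌈·⌉ = 2952
j=10: r + 9k = 3300.972176… → ⌈·⌉ = 3301
j=11: r + 10k = 3650.854529… → ⌈·⌉ = 3651
j=12: r + 11k = 4000.736882… → ⌈·⌉ = 4001
j=13: r + 12k = 4350.619235… → ⌈·⌉ = 4351
j=14: r + 13k = 4700.501588… → ⌈·⌉ = 4701
j=15: r + 14k = 5050.383941… → ⌈·⌉ = 5051
j=16: r + 15k = 5400.266294… → ⌈·⌉ = 5401
j=17: r + 16k = 5750.148647… → ⌈·⌉ = 5751

153, 502, 852, 1202, 1552, 1902, 2252, 2602, 2952, 3301, 3651, 4001, 4351, 4701, 5051, 5401, 5751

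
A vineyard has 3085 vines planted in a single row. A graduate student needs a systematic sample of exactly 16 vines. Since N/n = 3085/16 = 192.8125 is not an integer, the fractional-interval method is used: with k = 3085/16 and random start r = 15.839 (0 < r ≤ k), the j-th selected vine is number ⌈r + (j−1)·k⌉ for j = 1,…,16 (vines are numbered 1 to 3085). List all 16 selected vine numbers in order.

16, 209, 402, 595, 788, 980, 1173, 1366, 1559, 1752, 1944, 2137, 2330, 2523, 2716, 2909

j=1: r + 0k = 15.839 → ⌈·⌉ = 16
j=2: r + 1k = 208.6515 → ⌈·⌉ = 209
j=3: r + 2k = 401.464 → ⌈·⌉ = 402
j=4: r + 3k = 594.2765 → ⌈·⌉ = 595
j=5: r + 4k = 787.089 → ⌈·⌉ = 788
j=6: r + 5k = 979.9015 → ⌈·⌉ = 980
j=7: r + 6k = 1172.714 → ⌈·⌉ = 1173
j=8: r + 7k = 1365.5265 → ⌈·⌉ = 1366
j=9: r + 8k = 1558.339 → ⌈·⌉ = 1559
j=10: r + 9k = 1751.1515 → ⌈·⌉ = 1752
j=11: r + 10k = 1943.964 → ⌈·⌉ = 1944
j=12: r + 11k = 2136.7765 → ⌈·⌉ = 2137
j=13: r + 12k = 2329.589 → ⌈·⌉ = 2330
j=14: r + 13k = 2522.4015 → ⌈·⌉ = 2523
j=15: r + 14k = 2715.214 → ⌈·⌉ = 2716
j=16: r + 15k = 2908.0265 → ⌈·⌉ = 2909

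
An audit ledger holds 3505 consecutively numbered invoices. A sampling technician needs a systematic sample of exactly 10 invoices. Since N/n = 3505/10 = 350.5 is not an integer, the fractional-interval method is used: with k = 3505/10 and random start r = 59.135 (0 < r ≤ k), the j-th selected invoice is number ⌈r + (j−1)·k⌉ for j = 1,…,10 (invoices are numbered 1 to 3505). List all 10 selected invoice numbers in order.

60, 410, 761, 1111, 1462, 1812, 2163, 2513, 2864, 3214

j=1: r + 0k = 59.135 → ⌈·⌉ = 60
j=2: r + 1k = 409.635 → ⌈·⌉ = 410
j=3: r + 2k = 760.135 → ⌈·⌉ = 761
j=4: r + 3k = 1110.635 → ⌈·⌉ = 1111
j=5: r + 4k = 1461.135 → ⌈·⌉ = 1462
j=6: r + 5k = 1811.635 → ⌈·⌉ = 1812
j=7: r + 6k = 2162.135 → ⌈·⌉ = 2163
j=8: r + 7k = 2512.635 → ⌈·⌉ = 2513
j=9: r + 8k = 2863.135 → ⌈·⌉ = 2864
j=10: r + 9k = 3213.635 → ⌈·⌉ = 3214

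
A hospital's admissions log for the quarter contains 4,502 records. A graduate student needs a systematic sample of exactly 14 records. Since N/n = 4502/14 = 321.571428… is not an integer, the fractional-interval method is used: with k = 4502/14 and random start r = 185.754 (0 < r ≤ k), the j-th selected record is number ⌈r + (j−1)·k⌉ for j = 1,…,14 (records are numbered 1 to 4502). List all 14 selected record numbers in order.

j=1: r + 0k = 185.754 → ⌈·⌉ = 186
j=2: r + 1k = 507.325428… → ⌈·⌉ = 508
j=3: r + 2k = 828.896857… → ⌈·⌉ = 829
j=4: r + 3k = 1150.468285… → ⌈·⌉ = 1151
j=5: r + 4k = 1472.039714… → ⌈·⌉ = 1473
j=6: r + 5k = 1793.611142… → ⌈·⌉ = 1794
j=7: r + 6k = 2115.182571… → ⌈·⌉ = 2116
j=8: r + 7k = 2436.754 → ⌈·⌉ = 2437
j=9: r + 8k = 2758.325428… → ⌈·⌉ = 2759
j=10: r + 9k = 3079.896857… → ⌈·⌉ = 3080
j=11: r + 10k = 3401.468285… → ⌈·⌉ = 3402
j=12: r + 11k = 3723.039714… → ⌈·⌉ = 3724
j=13: r + 12k = 4044.611142… → ⌈·⌉ = 4045
j=14: r + 13k = 4366.182571… → ⌈·⌉ = 4367

186, 508, 829, 1151, 1473, 1794, 2116, 2437, 2759, 3080, 3402, 3724, 4045, 4367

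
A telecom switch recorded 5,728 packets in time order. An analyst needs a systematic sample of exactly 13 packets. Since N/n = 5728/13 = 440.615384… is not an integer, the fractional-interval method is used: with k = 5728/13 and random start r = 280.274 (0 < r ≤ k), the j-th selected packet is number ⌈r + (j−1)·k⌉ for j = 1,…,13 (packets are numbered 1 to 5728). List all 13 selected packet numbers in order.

281, 721, 1162, 1603, 2043, 2484, 2924, 3365, 3806, 4246, 4687, 5128, 5568

j=1: r + 0k = 280.274 → ⌈·⌉ = 281
j=2: r + 1k = 720.889384… → ⌈·⌉ = 721
j=3: r + 2k = 1161.504769… → ⌈·⌉ = 1162
j=4: r + 3k = 1602.120153… → ⌈·⌉ = 1603
j=5: r + 4k = 2042.735538… → ⌈·⌉ = 2043
j=6: r + 5k = 2483.350923… → ⌈·⌉ = 2484
j=7: r + 6k = 2923.966307… → ⌈·⌉ = 2924
j=8: r + 7k = 3364.581692… → ⌈·⌉ = 3365
j=9: r + 8k = 3805.197076… → ⌈·⌉ = 3806
j=10: r + 9k = 4245.812461… → ⌈·⌉ = 4246
j=11: r + 10k = 4686.427846… → ⌈·⌉ = 4687
j=12: r + 11k = 5127.043230… → ⌈·⌉ = 5128
j=13: r + 12k = 5567.658615… → ⌈·⌉ = 5568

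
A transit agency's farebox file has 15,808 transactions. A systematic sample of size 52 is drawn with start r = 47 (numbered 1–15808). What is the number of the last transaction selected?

15551

k = 15808/52 = 304
52nd selection = r + (52−1)·k = 47 + 51×304 = 47 + 15504 = 15551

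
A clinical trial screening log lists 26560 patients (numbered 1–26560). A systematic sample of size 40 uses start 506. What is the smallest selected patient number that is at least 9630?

9802

k = 26560/40 = 664
Steps past start: ⌈(9630 − 506)/664⌉ = ⌈9124/664⌉ = 14
Selected patient: 506 + 14×664 = 9802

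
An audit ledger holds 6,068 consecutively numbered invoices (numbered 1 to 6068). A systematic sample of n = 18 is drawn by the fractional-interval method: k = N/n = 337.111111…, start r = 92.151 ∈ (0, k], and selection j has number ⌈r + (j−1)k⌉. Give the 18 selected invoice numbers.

93, 430, 767, 1104, 1441, 1778, 2115, 2452, 2790, 3127, 3464, 3801, 4138, 4475, 4812, 5149, 5486, 5824

j=1: r + 0k = 92.151 → ⌈·⌉ = 93
j=2: r + 1k = 429.262111… → ⌈·⌉ = 430
j=3: r + 2k = 766.373222… → ⌈·⌉ = 767
j=4: r + 3k = 1103.484333… → ⌈·⌉ = 1104
j=5: r + 4k = 1440.595444… → ⌈·⌉ = 1441
j=6: r + 5k = 1777.706555… → ⌈·⌉ = 1778
j=7: r + 6k = 2114.817666… → ⌈·⌉ = 2115
j=8: r + 7k = 2451.928777… → ⌈·⌉ = 2452
j=9: r + 8k = 2789.039888… → ⌈·⌉ = 2790
j=10: r + 9k = 3126.151 → ⌈·⌉ = 3127
j=11: r + 10k = 3463.262111… → ⌈·⌉ = 3464
j=12: r + 11k = 3800.373222… → ⌈·⌉ = 3801
j=13: r + 12k = 4137.484333… → ⌈·⌉ = 4138
j=14: r + 13k = 4474.595444… → ⌈·⌉ = 4475
j=15: r + 14k = 4811.706555… → ⌈·⌉ = 4812
j=16: r + 15k = 5148.817666… → ⌈·⌉ = 5149
j=17: r + 16k = 5485.928777… → ⌈·⌉ = 5486
j=18: r + 17k = 5823.039888… → ⌈·⌉ = 5824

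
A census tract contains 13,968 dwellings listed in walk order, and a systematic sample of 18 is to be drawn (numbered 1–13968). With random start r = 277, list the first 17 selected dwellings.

k = N/n = 13968/18 = 776
dwelling 1: 277
dwelling 2: 277 + 776 = 1053
dwelling 3: 1053 + 776 = 1829
dwelling 4: 1829 + 776 = 2605
dwelling 5: 2605 + 776 = 3381
dwelling 6: 3381 + 776 = 4157
dwelling 7: 4157 + 776 = 4933
dwelling 8: 4933 + 776 = 5709
dwelling 9: 5709 + 776 = 6485
dwelling 10: 6485 + 776 = 7261
dwelling 11: 7261 + 776 = 8037
dwelling 12: 8037 + 776 = 8813
dwelling 13: 8813 + 776 = 9589
dwelling 14: 9589 + 776 = 10365
dwelling 15: 10365 + 776 = 11141
dwelling 16: 11141 + 776 = 11917
dwelling 17: 11917 + 776 = 12693

277, 1053, 1829, 2605, 3381, 4157, 4933, 5709, 6485, 7261, 8037, 8813, 9589, 10365, 11141, 11917, 12693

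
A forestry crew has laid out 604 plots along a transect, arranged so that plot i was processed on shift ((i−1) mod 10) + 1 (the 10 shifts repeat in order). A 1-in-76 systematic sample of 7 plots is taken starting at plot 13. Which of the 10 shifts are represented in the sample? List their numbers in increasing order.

Consecutive selections differ by k = 76, so their shift numbers differ by 76 mod 10 = 6.
gcd(76, 10) = 2, so the sample visits 10/2 = 5 distinct residues mod 10.
Start 13 is shift 3; the shifts hit are 1, 3, 5, 7, 9.

1, 3, 5, 7, 9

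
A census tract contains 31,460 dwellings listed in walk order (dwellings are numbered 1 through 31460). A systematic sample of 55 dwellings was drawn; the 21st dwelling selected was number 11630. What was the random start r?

190

k = 31460/55 = 572
r = 11630 − (21−1)×572 = 11630 − 11440 = 190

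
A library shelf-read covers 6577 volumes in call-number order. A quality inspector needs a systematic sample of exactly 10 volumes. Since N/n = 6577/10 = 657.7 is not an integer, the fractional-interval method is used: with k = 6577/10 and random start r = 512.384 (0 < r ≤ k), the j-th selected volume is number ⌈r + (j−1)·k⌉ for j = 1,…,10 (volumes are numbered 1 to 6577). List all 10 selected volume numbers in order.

j=1: r + 0k = 512.384 → ⌈·⌉ = 513
j=2: r + 1k = 1170.084 → ⌈·⌉ = 1171
j=3: r + 2k = 1827.784 → ⌈·⌉ = 1828
j=4: r + 3k = 2485.484 → ⌈·⌉ = 2486
j=5: r + 4k = 3143.184 → ⌈·⌉ = 3144
j=6: r + 5k = 3800.884 → ⌈·⌉ = 3801
j=7: r + 6k = 4458.584 → ⌈·⌉ = 4459
j=8: r + 7k = 5116.284 → ⌈·⌉ = 5117
j=9: r + 8k = 5773.984 → ⌈·⌉ = 5774
j=10: r + 9k = 6431.684 → ⌈·⌉ = 6432

513, 1171, 1828, 2486, 3144, 3801, 4459, 5117, 5774, 6432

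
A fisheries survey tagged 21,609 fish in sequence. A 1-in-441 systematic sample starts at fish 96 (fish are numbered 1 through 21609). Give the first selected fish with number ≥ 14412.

14649

k = 441
Steps past start: ⌈(14412 − 96)/441⌉ = ⌈14316/441⌉ = 33
Selected fish: 96 + 33×441 = 14649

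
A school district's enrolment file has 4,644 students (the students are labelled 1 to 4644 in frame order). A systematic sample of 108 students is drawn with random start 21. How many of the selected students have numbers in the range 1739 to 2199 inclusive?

11

k = 4644/108 = 43
First selection ≥ 1739: 21 + ⌈(1739−21)/43⌉·43 = 21 + 40×43 = 1741
Last selection ≤ 2199: 21 + ⌊(2199−21)/43⌋·43 = 21 + 50×43 = 2171
Count = 50 − 40 + 1 = 11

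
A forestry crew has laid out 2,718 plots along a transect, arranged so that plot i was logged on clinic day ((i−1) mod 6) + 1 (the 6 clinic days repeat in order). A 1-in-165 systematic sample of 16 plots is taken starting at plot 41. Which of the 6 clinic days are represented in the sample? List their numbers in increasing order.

Consecutive selections differ by k = 165, so their clinic day numbers differ by 165 mod 6 = 3.
gcd(165, 6) = 3, so the sample visits 6/3 = 2 distinct residues mod 6.
Start 41 is clinic day 5; the clinic days hit are 2, 5.

2, 5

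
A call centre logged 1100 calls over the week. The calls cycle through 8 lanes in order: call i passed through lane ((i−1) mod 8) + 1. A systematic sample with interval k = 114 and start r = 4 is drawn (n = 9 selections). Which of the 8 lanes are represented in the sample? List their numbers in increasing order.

2, 4, 6, 8

Consecutive selections differ by k = 114, so their lane numbers differ by 114 mod 8 = 2.
gcd(114, 8) = 2, so the sample visits 8/2 = 4 distinct residues mod 8.
Start 4 is lane 4; the lanes hit are 2, 4, 6, 8.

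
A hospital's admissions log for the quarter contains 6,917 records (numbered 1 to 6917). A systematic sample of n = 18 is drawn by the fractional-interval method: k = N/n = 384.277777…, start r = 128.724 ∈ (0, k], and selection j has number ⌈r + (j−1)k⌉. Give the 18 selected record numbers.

j=1: r + 0k = 128.724 → ⌈·⌉ = 129
j=2: r + 1k = 513.001777… → ⌈·⌉ = 514
j=3: r + 2k = 897.279555… → ⌈·⌉ = 898
j=4: r + 3k = 1281.557333… → ⌈·⌉ = 1282
j=5: r + 4k = 1665.835111… → ⌈·⌉ = 1666
j=6: r + 5k = 2050.112888… → ⌈·⌉ = 2051
j=7: r + 6k = 2434.390666… → ⌈·⌉ = 2435
j=8: r + 7k = 2818.668444… → ⌈·⌉ = 2819
j=9: r + 8k = 3202.946222… → ⌈·⌉ = 3203
j=10: r + 9k = 3587.224 → ⌈·⌉ = 3588
j=11: r + 10k = 3971.501777… → ⌈·⌉ = 3972
j=12: r + 11k = 4355.779555… → ⌈·⌉ = 4356
j=13: r + 12k = 4740.057333… → ⌈·⌉ = 4741
j=14: r + 13k = 5124.335111… → ⌈·⌉ = 5125
j=15: r + 14k = 5508.612888… → ⌈·⌉ = 5509
j=16: r + 15k = 5892.890666… → ⌈·⌉ = 5893
j=17: r + 16k = 6277.168444… → ⌈·⌉ = 6278
j=18: r + 17k = 6661.446222… → ⌈·⌉ = 6662

129, 514, 898, 1282, 1666, 2051, 2435, 2819, 3203, 3588, 3972, 4356, 4741, 5125, 5509, 5893, 6278, 6662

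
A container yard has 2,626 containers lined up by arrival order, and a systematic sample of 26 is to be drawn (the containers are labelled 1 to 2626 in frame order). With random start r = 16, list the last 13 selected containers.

1329, 1430, 1531, 1632, 1733, 1834, 1935, 2036, 2137, 2238, 2339, 2440, 2541

k = N/n = 2626/26 = 101
14th selection = 16 + 13×101 = 1329
15th: 1329 + 101 = 1430
16th: 1430 + 101 = 1531
17th: 1531 + 101 = 1632
18th: 1632 + 101 = 1733
19th: 1733 + 101 = 1834
20th: 1834 + 101 = 1935
21st: 1935 + 101 = 2036
22nd: 2036 + 101 = 2137
23rd: 2137 + 101 = 2238
24th: 2238 + 101 = 2339
25th: 2339 + 101 = 2440
26th: 2440 + 101 = 2541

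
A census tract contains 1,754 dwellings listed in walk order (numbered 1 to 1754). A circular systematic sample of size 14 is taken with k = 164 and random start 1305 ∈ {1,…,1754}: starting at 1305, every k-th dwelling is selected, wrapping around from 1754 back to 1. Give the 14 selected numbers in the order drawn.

1305, 1469, 1633, 43, 207, 371, 535, 699, 863, 1027, 1191, 1355, 1519, 1683

Selection 1: 1305
Selection 2: 1305 + 164 = 1469
Selection 3: 1469 + 164 = 1633
Selection 4: 1633 + 164 = 1797 → 1797 − 1754 = 43
Selection 5: 43 + 164 = 207
Selection 6: 207 + 164 = 371
Selection 7: 371 + 164 = 535
Selection 8: 535 + 164 = 699
Selection 9: 699 + 164 = 863
Selection 10: 863 + 164 = 1027
Selection 11: 1027 + 164 = 1191
Selection 12: 1191 + 164 = 1355
Selection 13: 1355 + 164 = 1519
Selection 14: 1519 + 164 = 1683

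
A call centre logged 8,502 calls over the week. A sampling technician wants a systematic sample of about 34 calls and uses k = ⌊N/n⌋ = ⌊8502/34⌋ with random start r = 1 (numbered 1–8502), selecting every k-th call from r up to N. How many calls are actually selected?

35

k = ⌊8502/34⌋ = 250
Achieved size = ⌊(8502 − 1)/250⌋ + 1 = ⌊8501/250⌋ + 1 = 34 + 1 = 35
(last selection: 1 + 34×250 = 8501 ≤ 8502; next would be 8751 > 8502)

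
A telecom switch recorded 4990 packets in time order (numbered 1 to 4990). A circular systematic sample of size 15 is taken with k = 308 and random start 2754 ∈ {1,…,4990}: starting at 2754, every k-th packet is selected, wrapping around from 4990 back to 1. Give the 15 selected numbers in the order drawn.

Selection 1: 2754
Selection 2: 2754 + 308 = 3062
Selection 3: 3062 + 308 = 3370
Selection 4: 3370 + 308 = 3678
Selection 5: 3678 + 308 = 3986
Selection 6: 3986 + 308 = 4294
Selection 7: 4294 + 308 = 4602
Selection 8: 4602 + 308 = 4910
Selection 9: 4910 + 308 = 5218 → 5218 − 4990 = 228
Selection 10: 228 + 308 = 536
Selection 11: 536 + 308 = 844
Selection 12: 844 + 308 = 1152
Selection 13: 1152 + 308 = 1460
Selection 14: 1460 + 308 = 1768
Selection 15: 1768 + 308 = 2076

2754, 3062, 3370, 3678, 3986, 4294, 4602, 4910, 228, 536, 844, 1152, 1460, 1768, 2076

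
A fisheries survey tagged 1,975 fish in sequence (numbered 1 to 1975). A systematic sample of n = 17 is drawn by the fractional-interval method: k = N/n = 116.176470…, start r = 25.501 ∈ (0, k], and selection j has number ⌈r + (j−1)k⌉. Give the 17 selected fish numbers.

26, 142, 258, 375, 491, 607, 723, 839, 955, 1072, 1188, 1304, 1420, 1536, 1652, 1769, 1885

j=1: r + 0k = 25.501 → ⌈·⌉ = 26
j=2: r + 1k = 141.677470… → ⌈·⌉ = 142
j=3: r + 2k = 257.853941… → ⌈·⌉ = 258
j=4: r + 3k = 374.030411… → ⌈·⌉ = 375
j=5: r + 4k = 490.206882… → ⌈·⌉ = 491
j=6: r + 5k = 606.383352… → ⌈·⌉ = 607
j=7: r + 6k = 722.559823… → ⌈·⌉ = 723
j=8: r + 7k = 838.736294… → ⌈·⌉ = 839
j=9: r + 8k = 954.912764… → ⌈·⌉ = 955
j=10: r + 9k = 1071.089235… → ⌈·⌉ = 1072
j=11: r + 10k = 1187.265705… → ⌈·⌉ = 1188
j=12: r + 11k = 1303.442176… → ⌈·⌉ = 1304
j=13: r + 12k = 1419.618647… → ⌈·⌉ = 1420
j=14: r + 13k = 1535.795117… → ⌈·⌉ = 1536
j=15: r + 14k = 1651.971588… → ⌈·⌉ = 1652
j=16: r + 15k = 1768.148058… → ⌈·⌉ = 1769
j=17: r + 16k = 1884.324529… → ⌈·⌉ = 1885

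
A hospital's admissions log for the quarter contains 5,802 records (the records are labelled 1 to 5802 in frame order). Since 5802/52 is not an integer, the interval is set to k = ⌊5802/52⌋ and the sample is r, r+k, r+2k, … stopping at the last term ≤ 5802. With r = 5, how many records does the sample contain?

53

k = ⌊5802/52⌋ = 111
Achieved size = ⌊(5802 − 5)/111⌋ + 1 = ⌊5797/111⌋ + 1 = 52 + 1 = 53
(last selection: 5 + 52×111 = 5777 ≤ 5802; next would be 5888 > 5802)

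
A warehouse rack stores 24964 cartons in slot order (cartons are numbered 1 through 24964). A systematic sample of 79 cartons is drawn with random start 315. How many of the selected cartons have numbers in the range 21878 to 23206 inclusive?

k = 24964/79 = 316
First selection ≥ 21878: 315 + ⌈(21878−315)/316⌉·316 = 315 + 69×316 = 22119
Last selection ≤ 23206: 315 + ⌊(23206−315)/316⌋·316 = 315 + 72×316 = 23067
Count = 72 − 69 + 1 = 4

4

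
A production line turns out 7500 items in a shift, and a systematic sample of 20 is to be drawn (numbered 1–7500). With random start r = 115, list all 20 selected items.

k = N/n = 7500/20 = 375
item 1: 115
item 2: 115 + 375 = 490
item 3: 490 + 375 = 865
item 4: 865 + 375 = 1240
item 5: 1240 + 375 = 1615
item 6: 1615 + 375 = 1990
item 7: 1990 + 375 = 2365
item 8: 2365 + 375 = 2740
item 9: 2740 + 375 = 3115
item 10: 3115 + 375 = 3490
item 11: 3490 + 375 = 3865
item 12: 3865 + 375 = 4240
item 13: 4240 + 375 = 4615
item 14: 4615 + 375 = 4990
item 15: 4990 + 375 = 5365
item 16: 5365 + 375 = 5740
item 17: 5740 + 375 = 6115
item 18: 6115 + 375 = 6490
item 19: 6490 + 375 = 6865
item 20: 6865 + 375 = 7240

115, 490, 865, 1240, 1615, 1990, 2365, 2740, 3115, 3490, 3865, 4240, 4615, 4990, 5365, 5740, 6115, 6490, 6865, 7240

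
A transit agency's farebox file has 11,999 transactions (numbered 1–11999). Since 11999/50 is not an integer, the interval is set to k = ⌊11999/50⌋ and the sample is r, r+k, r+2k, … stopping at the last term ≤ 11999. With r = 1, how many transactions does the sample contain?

k = ⌊11999/50⌋ = 239
Achieved size = ⌊(11999 − 1)/239⌋ + 1 = ⌊11998/239⌋ + 1 = 50 + 1 = 51
(last selection: 1 + 50×239 = 11951 ≤ 11999; next would be 12190 > 11999)

51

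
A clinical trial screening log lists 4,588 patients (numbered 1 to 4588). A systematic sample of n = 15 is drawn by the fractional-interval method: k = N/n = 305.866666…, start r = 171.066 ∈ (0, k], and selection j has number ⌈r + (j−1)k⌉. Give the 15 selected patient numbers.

172, 477, 783, 1089, 1395, 1701, 2007, 2313, 2618, 2924, 3230, 3536, 3842, 4148, 4454

j=1: r + 0k = 171.066 → ⌈·⌉ = 172
j=2: r + 1k = 476.932666… → ⌈·⌉ = 477
j=3: r + 2k = 782.799333… → ⌈·⌉ = 783
j=4: r + 3k = 1088.666 → ⌈·⌉ = 1089
j=5: r + 4k = 1394.532666… → ⌈·⌉ = 1395
j=6: r + 5k = 1700.399333… → ⌈·⌉ = 1701
j=7: r + 6k = 2006.266 → ⌈·⌉ = 2007
j=8: r + 7k = 2312.132666… → ⌈·⌉ = 2313
j=9: r + 8k = 2617.999333… → ⌈·⌉ = 2618
j=10: r + 9k = 2923.866 → ⌈·⌉ = 2924
j=11: r + 10k = 3229.732666… → ⌈·⌉ = 3230
j=12: r + 11k = 3535.599333… → ⌈·⌉ = 3536
j=13: r + 12k = 3841.466 → ⌈·⌉ = 3842
j=14: r + 13k = 4147.332666… → ⌈·⌉ = 4148
j=15: r + 14k = 4453.199333… → ⌈·⌉ = 4454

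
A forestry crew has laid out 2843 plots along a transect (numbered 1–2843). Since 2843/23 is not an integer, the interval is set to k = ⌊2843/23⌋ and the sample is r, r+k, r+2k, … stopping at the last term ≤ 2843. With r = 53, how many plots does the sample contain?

k = ⌊2843/23⌋ = 123
Achieved size = ⌊(2843 − 53)/123⌋ + 1 = ⌊2790/123⌋ + 1 = 22 + 1 = 23
(last selection: 53 + 22×123 = 2759 ≤ 2843; next would be 2882 > 2843)

23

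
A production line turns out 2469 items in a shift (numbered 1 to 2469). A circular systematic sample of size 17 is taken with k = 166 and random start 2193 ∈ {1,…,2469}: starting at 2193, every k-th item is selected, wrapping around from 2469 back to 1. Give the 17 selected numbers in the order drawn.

Selection 1: 2193
Selection 2: 2193 + 166 = 2359
Selection 3: 2359 + 166 = 2525 → 2525 − 2469 = 56
Selection 4: 56 + 166 = 222
Selection 5: 222 + 166 = 388
Selection 6: 388 + 166 = 554
Selection 7: 554 + 166 = 720
Selection 8: 720 + 166 = 886
Selection 9: 886 + 166 = 1052
Selection 10: 1052 + 166 = 1218
Selection 11: 1218 + 166 = 1384
Selection 12: 1384 + 166 = 1550
Selection 13: 1550 + 166 = 1716
Selection 14: 1716 + 166 = 1882
Selection 15: 1882 + 166 = 2048
Selection 16: 2048 + 166 = 2214
Selection 17: 2214 + 166 = 2380

2193, 2359, 56, 222, 388, 554, 720, 886, 1052, 1218, 1384, 1550, 1716, 1882, 2048, 2214, 2380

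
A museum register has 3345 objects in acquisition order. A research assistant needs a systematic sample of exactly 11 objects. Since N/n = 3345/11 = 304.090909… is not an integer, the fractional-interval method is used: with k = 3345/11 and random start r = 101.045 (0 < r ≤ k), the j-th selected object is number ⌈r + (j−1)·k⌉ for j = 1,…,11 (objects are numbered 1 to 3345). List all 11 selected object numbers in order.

j=1: r + 0k = 101.045 → ⌈·⌉ = 102
j=2: r + 1k = 405.135909… → ⌈·⌉ = 406
j=3: r + 2k = 709.226818… → ⌈·⌉ = 710
j=4: r + 3k = 1013.317727… → ⌈·⌉ = 1014
j=5: r + 4k = 1317.408636… → ⌈·⌉ = 1318
j=6: r + 5k = 1621.499545… → ⌈·⌉ = 1622
j=7: r + 6k = 1925.590454… → ⌈·⌉ = 1926
j=8: r + 7k = 2229.681363… → ⌈·⌉ = 2230
j=9: r + 8k = 2533.772272… → ⌈·⌉ = 2534
j=10: r + 9k = 2837.863181… → ⌈·⌉ = 2838
j=11: r + 10k = 3141.954090… → ⌈·⌉ = 3142

102, 406, 710, 1014, 1318, 1622, 1926, 2230, 2534, 2838, 3142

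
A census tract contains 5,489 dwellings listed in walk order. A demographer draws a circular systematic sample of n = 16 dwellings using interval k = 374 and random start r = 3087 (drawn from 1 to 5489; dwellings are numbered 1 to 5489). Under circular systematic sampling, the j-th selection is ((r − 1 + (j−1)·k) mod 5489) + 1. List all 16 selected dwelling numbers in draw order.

Selection 1: 3087
Selection 2: 3087 + 374 = 3461
Selection 3: 3461 + 374 = 3835
Selection 4: 3835 + 374 = 4209
Selection 5: 4209 + 374 = 4583
Selection 6: 4583 + 374 = 4957
Selection 7: 4957 + 374 = 5331
Selection 8: 5331 + 374 = 5705 → 5705 − 5489 = 216
Selection 9: 216 + 374 = 590
Selection 10: 590 + 374 = 964
Selection 11: 964 + 374 = 1338
Selection 12: 1338 + 374 = 1712
Selection 13: 1712 + 374 = 2086
Selection 14: 2086 + 374 = 2460
Selection 15: 2460 + 374 = 2834
Selection 16: 2834 + 374 = 3208

3087, 3461, 3835, 4209, 4583, 4957, 5331, 216, 590, 964, 1338, 1712, 2086, 2460, 2834, 3208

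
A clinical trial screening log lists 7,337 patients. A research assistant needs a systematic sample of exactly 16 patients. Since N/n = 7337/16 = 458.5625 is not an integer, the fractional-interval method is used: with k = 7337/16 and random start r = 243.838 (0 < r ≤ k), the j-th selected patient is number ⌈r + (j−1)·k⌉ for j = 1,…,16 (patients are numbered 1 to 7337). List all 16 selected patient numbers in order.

j=1: r + 0k = 243.838 → ⌈·⌉ = 244
j=2: r + 1k = 702.4005 → ⌈·⌉ = 703
j=3: r + 2k = 1160.963 → ⌈·⌉ = 1161
j=4: r + 3k = 1619.5255 → ⌈·⌉ = 1620
j=5: r + 4k = 2078.088 → ⌈·⌉ = 2079
j=6: r + 5k = 2536.6505 → ⌈·⌉ = 2537
j=7: r + 6k = 2995.213 → ⌈·⌉ = 2996
j=8: r + 7k = 3453.7755 → ⌈·⌉ = 3454
j=9: r + 8k = 3912.338 → ⌈·⌉ = 3913
j=10: r + 9k = 4370.9005 → ⌈·⌉ = 4371
j=11: r + 10k = 4829.463 → ⌈·⌉ = 4830
j=12: r + 11k = 5288.0255 → ⌈·⌉ = 5289
j=13: r + 12k = 5746.588 → ⌈·⌉ = 5747
j=14: r + 13k = 6205.1505 → ⌈·⌉ = 6206
j=15: r + 14k = 6663.713 → ⌈·⌉ = 6664
j=16: r + 15k = 7122.2755 → ⌈·⌉ = 7123

244, 703, 1161, 1620, 2079, 2537, 2996, 3454, 3913, 4371, 4830, 5289, 5747, 6206, 6664, 7123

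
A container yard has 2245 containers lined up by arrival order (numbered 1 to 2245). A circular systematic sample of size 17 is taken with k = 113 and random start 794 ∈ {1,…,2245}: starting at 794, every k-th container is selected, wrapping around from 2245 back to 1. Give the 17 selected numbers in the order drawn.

Selection 1: 794
Selection 2: 794 + 113 = 907
Selection 3: 907 + 113 = 1020
Selection 4: 1020 + 113 = 1133
Selection 5: 1133 + 113 = 1246
Selection 6: 1246 + 113 = 1359
Selection 7: 1359 + 113 = 1472
Selection 8: 1472 + 113 = 1585
Selection 9: 1585 + 113 = 1698
Selection 10: 1698 + 113 = 1811
Selection 11: 1811 + 113 = 1924
Selection 12: 1924 + 113 = 2037
Selection 13: 2037 + 113 = 2150
Selection 14: 2150 + 113 = 2263 → 2263 − 2245 = 18
Selection 15: 18 + 113 = 131
Selection 16: 131 + 113 = 244
Selection 17: 244 + 113 = 357

794, 907, 1020, 1133, 1246, 1359, 1472, 1585, 1698, 1811, 1924, 2037, 2150, 18, 131, 244, 357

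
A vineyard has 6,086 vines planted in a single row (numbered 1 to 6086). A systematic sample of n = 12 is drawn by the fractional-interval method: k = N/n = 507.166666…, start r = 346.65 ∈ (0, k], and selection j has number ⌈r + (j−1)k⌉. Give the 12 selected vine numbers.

347, 854, 1361, 1869, 2376, 2883, 3390, 3897, 4404, 4912, 5419, 5926

j=1: r + 0k = 346.65 → ⌈·⌉ = 347
j=2: r + 1k = 853.816666… → ⌈·⌉ = 854
j=3: r + 2k = 1360.983333… → ⌈·⌉ = 1361
j=4: r + 3k = 1868.15 → ⌈·⌉ = 1869
j=5: r + 4k = 2375.316666… → ⌈·⌉ = 2376
j=6: r + 5k = 2882.483333… → ⌈·⌉ = 2883
j=7: r + 6k = 3389.65 → ⌈·⌉ = 3390
j=8: r + 7k = 3896.816666… → ⌈·⌉ = 3897
j=9: r + 8k = 4403.983333… → ⌈·⌉ = 4404
j=10: r + 9k = 4911.15 → ⌈·⌉ = 4912
j=11: r + 10k = 5418.316666… → ⌈·⌉ = 5419
j=12: r + 11k = 5925.483333… → ⌈·⌉ = 5926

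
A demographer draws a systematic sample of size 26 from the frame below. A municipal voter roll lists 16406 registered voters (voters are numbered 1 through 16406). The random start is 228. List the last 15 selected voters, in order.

k = N/n = 16406/26 = 631
12th selection = 228 + 11×631 = 7169
13th: 7169 + 631 = 7800
14th: 7800 + 631 = 8431
15th: 8431 + 631 = 9062
16th: 9062 + 631 = 9693
17th: 9693 + 631 = 10324
18th: 10324 + 631 = 10955
19th: 10955 + 631 = 11586
20th: 11586 + 631 = 12217
21st: 12217 + 631 = 12848
22nd: 12848 + 631 = 13479
23rd: 13479 + 631 = 14110
24th: 14110 + 631 = 14741
25th: 14741 + 631 = 15372
26th: 15372 + 631 = 16003

7169, 7800, 8431, 9062, 9693, 10324, 10955, 11586, 12217, 12848, 13479, 14110, 14741, 15372, 16003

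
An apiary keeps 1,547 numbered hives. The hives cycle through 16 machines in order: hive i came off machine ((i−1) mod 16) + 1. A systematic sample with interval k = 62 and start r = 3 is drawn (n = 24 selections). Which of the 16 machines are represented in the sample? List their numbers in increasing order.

Consecutive selections differ by k = 62, so their machine numbers differ by 62 mod 16 = 14.
gcd(62, 16) = 2, so the sample visits 16/2 = 8 distinct residues mod 16.
Start 3 is machine 3; the machines hit are 1, 3, 5, 7, 9, 11, 13, 15.

1, 3, 5, 7, 9, 11, 13, 15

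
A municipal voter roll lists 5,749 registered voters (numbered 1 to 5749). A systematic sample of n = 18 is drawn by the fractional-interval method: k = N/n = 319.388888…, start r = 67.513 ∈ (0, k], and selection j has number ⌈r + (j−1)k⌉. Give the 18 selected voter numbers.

68, 387, 707, 1026, 1346, 1665, 1984, 2304, 2623, 2943, 3262, 3581, 3901, 4220, 4539, 4859, 5178, 5498

j=1: r + 0k = 67.513 → ⌈·⌉ = 68
j=2: r + 1k = 386.901888… → ⌈·⌉ = 387
j=3: r + 2k = 706.290777… → ⌈·⌉ = 707
j=4: r + 3k = 1025.679666… → ⌈·⌉ = 1026
j=5: r + 4k = 1345.068555… → ⌈·⌉ = 1346
j=6: r + 5k = 1664.457444… → ⌈·⌉ = 1665
j=7: r + 6k = 1983.846333… → ⌈·⌉ = 1984
j=8: r + 7k = 2303.235222… → ⌈·⌉ = 2304
j=9: r + 8k = 2622.624111… → ⌈·⌉ = 2623
j=10: r + 9k = 2942.013 → ⌈·⌉ = 2943
j=11: r + 10k = 3261.401888… → ⌈·⌉ = 3262
j=12: r + 11k = 3580.790777… → ⌈·⌉ = 3581
j=13: r + 12k = 3900.179666… → ⌈·⌉ = 3901
j=14: r + 13k = 4219.568555… → ⌈·⌉ = 4220
j=15: r + 14k = 4538.957444… → ⌈·⌉ = 4539
j=16: r + 15k = 4858.346333… → ⌈·⌉ = 4859
j=17: r + 16k = 5177.735222… → ⌈·⌉ = 5178
j=18: r + 17k = 5497.124111… → ⌈·⌉ = 5498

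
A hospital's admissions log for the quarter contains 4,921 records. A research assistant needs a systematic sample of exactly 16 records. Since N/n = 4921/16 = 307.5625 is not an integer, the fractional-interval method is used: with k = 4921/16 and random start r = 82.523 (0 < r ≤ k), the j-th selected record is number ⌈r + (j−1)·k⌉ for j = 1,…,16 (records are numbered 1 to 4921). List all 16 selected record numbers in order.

j=1: r + 0k = 82.523 → ⌈·⌉ = 83
j=2: r + 1k = 390.0855 → ⌈·⌉ = 391
j=3: r + 2k = 697.648 → ⌈·⌉ = 698
j=4: r + 3k = 1005.2105 → ⌈·⌉ = 1006
j=5: r + 4k = 1312.773 → ⌈·⌉ = 1313
j=6: r + 5k = 1620.3355 → ⌈·⌉ = 1621
j=7: r + 6k = 1927.898 → ⌈·⌉ = 1928
j=8: r + 7k = 2235.4605 → ⌈·⌉ = 2236
j=9: r + 8k = 2543.023 → ⌈·⌉ = 2544
j=10: r + 9k = 2850.5855 → ⌈·⌉ = 2851
j=11: r + 10k = 3158.148 → ⌈·⌉ = 3159
j=12: r + 11k = 3465.7105 → ⌈·⌉ = 3466
j=13: r + 12k = 3773.273 → ⌈·⌉ = 3774
j=14: r + 13k = 4080.8355 → ⌈·⌉ = 4081
j=15: r + 14k = 4388.398 → ⌈·⌉ = 4389
j=16: r + 15k = 4695.9605 → ⌈·⌉ = 4696

83, 391, 698, 1006, 1313, 1621, 1928, 2236, 2544, 2851, 3159, 3466, 3774, 4081, 4389, 4696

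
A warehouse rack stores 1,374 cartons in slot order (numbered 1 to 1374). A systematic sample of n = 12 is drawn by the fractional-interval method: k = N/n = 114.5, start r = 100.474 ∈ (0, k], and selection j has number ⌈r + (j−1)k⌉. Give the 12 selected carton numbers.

101, 215, 330, 444, 559, 673, 788, 902, 1017, 1131, 1246, 1360

j=1: r + 0k = 100.474 → ⌈·⌉ = 101
j=2: r + 1k = 214.974 → ⌈·⌉ = 215
j=3: r + 2k = 329.474 → ⌈·⌉ = 330
j=4: r + 3k = 443.974 → ⌈·⌉ = 444
j=5: r + 4k = 558.474 → ⌈·⌉ = 559
j=6: r + 5k = 672.974 → ⌈·⌉ = 673
j=7: r + 6k = 787.474 → ⌈·⌉ = 788
j=8: r + 7k = 901.974 → ⌈·⌉ = 902
j=9: r + 8k = 1016.474 → ⌈·⌉ = 1017
j=10: r + 9k = 1130.974 → ⌈·⌉ = 1131
j=11: r + 10k = 1245.474 → ⌈·⌉ = 1246
j=12: r + 11k = 1359.974 → ⌈·⌉ = 1360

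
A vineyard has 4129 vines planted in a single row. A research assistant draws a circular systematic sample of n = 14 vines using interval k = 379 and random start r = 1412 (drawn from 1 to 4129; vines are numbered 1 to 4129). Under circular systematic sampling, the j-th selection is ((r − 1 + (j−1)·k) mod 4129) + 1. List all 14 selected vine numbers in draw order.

Selection 1: 1412
Selection 2: 1412 + 379 = 1791
Selection 3: 1791 + 379 = 2170
Selection 4: 2170 + 379 = 2549
Selection 5: 2549 + 379 = 2928
Selection 6: 2928 + 379 = 3307
Selection 7: 3307 + 379 = 3686
Selection 8: 3686 + 379 = 4065
Selection 9: 4065 + 379 = 4444 → 4444 − 4129 = 315
Selection 10: 315 + 379 = 694
Selection 11: 694 + 379 = 1073
Selection 12: 1073 + 379 = 1452
Selection 13: 1452 + 379 = 1831
Selection 14: 1831 + 379 = 2210

1412, 1791, 2170, 2549, 2928, 3307, 3686, 4065, 315, 694, 1073, 1452, 1831, 2210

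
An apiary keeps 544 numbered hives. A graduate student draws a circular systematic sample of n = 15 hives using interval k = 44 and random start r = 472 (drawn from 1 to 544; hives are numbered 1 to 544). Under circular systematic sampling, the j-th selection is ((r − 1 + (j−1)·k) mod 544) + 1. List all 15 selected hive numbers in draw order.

Selection 1: 472
Selection 2: 472 + 44 = 516
Selection 3: 516 + 44 = 560 → 560 − 544 = 16
Selection 4: 16 + 44 = 60
Selection 5: 60 + 44 = 104
Selection 6: 104 + 44 = 148
Selection 7: 148 + 44 = 192
Selection 8: 192 + 44 = 236
Selection 9: 236 + 44 = 280
Selection 10: 280 + 44 = 324
Selection 11: 324 + 44 = 368
Selection 12: 368 + 44 = 412
Selection 13: 412 + 44 = 456
Selection 14: 456 + 44 = 500
Selection 15: 500 + 44 = 544

472, 516, 16, 60, 104, 148, 192, 236, 280, 324, 368, 412, 456, 500, 544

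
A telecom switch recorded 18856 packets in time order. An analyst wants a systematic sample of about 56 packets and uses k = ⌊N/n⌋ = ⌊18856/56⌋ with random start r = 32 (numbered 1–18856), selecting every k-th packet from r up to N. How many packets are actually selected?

k = ⌊18856/56⌋ = 336
Achieved size = ⌊(18856 − 32)/336⌋ + 1 = ⌊18824/336⌋ + 1 = 56 + 1 = 57
(last selection: 32 + 56×336 = 18848 ≤ 18856; next would be 19184 > 18856)

57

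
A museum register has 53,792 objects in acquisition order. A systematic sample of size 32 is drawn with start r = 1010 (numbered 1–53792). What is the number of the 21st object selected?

34630

k = 53792/32 = 1681
21st selection = r + (21−1)·k = 1010 + 20×1681 = 1010 + 33620 = 34630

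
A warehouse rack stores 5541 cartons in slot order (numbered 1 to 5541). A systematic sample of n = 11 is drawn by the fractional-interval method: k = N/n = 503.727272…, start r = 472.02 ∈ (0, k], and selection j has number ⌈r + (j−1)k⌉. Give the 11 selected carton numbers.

j=1: r + 0k = 472.02 → ⌈·⌉ = 473
j=2: r + 1k = 975.747272… → ⌈·⌉ = 976
j=3: r + 2k = 1479.474545… → ⌈·⌉ = 1480
j=4: r + 3k = 1983.201818… → ⌈·⌉ = 1984
j=5: r + 4k = 2486.929090… → ⌈·⌉ = 2487
j=6: r + 5k = 2990.656363… → ⌈·⌉ = 2991
j=7: r + 6k = 3494.383636… → ⌈·⌉ = 3495
j=8: r + 7k = 3998.110909… → ⌈·⌉ = 3999
j=9: r + 8k = 4501.838181… → ⌈·⌉ = 4502
j=10: r + 9k = 5005.565454… → ⌈·⌉ = 5006
j=11: r + 10k = 5509.292727… → ⌈·⌉ = 5510

473, 976, 1480, 1984, 2487, 2991, 3495, 3999, 4502, 5006, 5510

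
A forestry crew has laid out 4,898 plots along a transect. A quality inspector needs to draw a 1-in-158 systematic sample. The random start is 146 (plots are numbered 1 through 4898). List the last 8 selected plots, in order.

24th selection = 146 + 23×158 = 3780
25th: 3780 + 158 = 3938
26th: 3938 + 158 = 4096
27th: 4096 + 158 = 4254
28th: 4254 + 158 = 4412
29th: 4412 + 158 = 4570
30th: 4570 + 158 = 4728
31st: 4728 + 158 = 4886

3780, 3938, 4096, 4254, 4412, 4570, 4728, 4886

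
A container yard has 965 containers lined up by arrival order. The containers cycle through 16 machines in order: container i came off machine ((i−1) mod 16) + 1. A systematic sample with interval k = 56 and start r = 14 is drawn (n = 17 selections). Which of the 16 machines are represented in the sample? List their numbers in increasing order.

Consecutive selections differ by k = 56, so their machine numbers differ by 56 mod 16 = 8.
gcd(56, 16) = 8, so the sample visits 16/8 = 2 distinct residues mod 16.
Start 14 is machine 14; the machines hit are 6, 14.

6, 14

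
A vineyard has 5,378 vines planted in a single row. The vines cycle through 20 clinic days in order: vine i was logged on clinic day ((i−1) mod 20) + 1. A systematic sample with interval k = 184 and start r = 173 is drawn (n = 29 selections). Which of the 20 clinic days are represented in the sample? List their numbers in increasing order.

1, 5, 9, 13, 17

Consecutive selections differ by k = 184, so their clinic day numbers differ by 184 mod 20 = 4.
gcd(184, 20) = 4, so the sample visits 20/4 = 5 distinct residues mod 20.
Start 173 is clinic day 13; the clinic days hit are 1, 5, 9, 13, 17.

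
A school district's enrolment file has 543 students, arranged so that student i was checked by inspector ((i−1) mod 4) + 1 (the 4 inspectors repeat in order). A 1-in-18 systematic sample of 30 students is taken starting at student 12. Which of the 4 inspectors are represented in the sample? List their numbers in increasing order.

2, 4

Consecutive selections differ by k = 18, so their inspector numbers differ by 18 mod 4 = 2.
gcd(18, 4) = 2, so the sample visits 4/2 = 2 distinct residues mod 4.
Start 12 is inspector 4; the inspectors hit are 2, 4.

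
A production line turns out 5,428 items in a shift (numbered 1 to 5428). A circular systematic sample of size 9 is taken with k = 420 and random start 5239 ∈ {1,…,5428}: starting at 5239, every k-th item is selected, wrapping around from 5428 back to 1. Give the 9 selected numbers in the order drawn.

Selection 1: 5239
Selection 2: 5239 + 420 = 5659 → 5659 − 5428 = 231
Selection 3: 231 + 420 = 651
Selection 4: 651 + 420 = 1071
Selection 5: 1071 + 420 = 1491
Selection 6: 1491 + 420 = 1911
Selection 7: 1911 + 420 = 2331
Selection 8: 2331 + 420 = 2751
Selection 9: 2751 + 420 = 3171

5239, 231, 651, 1071, 1491, 1911, 2331, 2751, 3171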